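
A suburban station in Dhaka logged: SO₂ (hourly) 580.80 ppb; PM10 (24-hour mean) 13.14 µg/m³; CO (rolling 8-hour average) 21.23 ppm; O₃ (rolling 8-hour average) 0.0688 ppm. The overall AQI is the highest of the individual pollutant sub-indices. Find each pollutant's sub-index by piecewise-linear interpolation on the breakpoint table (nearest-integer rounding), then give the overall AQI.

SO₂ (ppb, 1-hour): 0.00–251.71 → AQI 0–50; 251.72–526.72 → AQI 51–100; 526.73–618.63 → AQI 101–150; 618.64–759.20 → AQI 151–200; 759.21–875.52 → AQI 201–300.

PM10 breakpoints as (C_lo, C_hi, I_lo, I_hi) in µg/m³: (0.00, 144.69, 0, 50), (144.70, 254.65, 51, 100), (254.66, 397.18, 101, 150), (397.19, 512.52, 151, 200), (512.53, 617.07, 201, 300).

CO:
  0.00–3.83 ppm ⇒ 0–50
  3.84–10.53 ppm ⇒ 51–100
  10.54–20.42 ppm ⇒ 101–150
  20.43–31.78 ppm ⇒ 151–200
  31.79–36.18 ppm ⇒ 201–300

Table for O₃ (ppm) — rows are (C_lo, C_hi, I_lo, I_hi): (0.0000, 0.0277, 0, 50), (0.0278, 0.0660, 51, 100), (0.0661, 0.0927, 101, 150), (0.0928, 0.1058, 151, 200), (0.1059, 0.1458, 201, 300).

154

SO₂: 580.80 lies in 526.73–618.63, so I_lo=101, I_hi=150, C_lo=526.73, C_hi=618.63.
(150−101)/(618.63−526.73) × (580.80−526.73) + 101 = 49/91.90 × 54.07 + 101 ≈ 129.83 → 130.
PM10: 13.14 lies in 0.00–144.69, so I_lo=0, I_hi=50, C_lo=0.00, C_hi=144.69.
(50−0)/(144.69−0.00) × (13.14−0.00) + 0 = 50/144.69 × 13.14 + 0 ≈ 4.54 → 5.
CO 21.23: bracket 20.43–31.78 → index 151–200; slope 49/11.35, offset 0.80.
AQI = 151 + 49/11.35·0.80 ≈ 154.45 ⇒ 154.
O₃: row 0.0661–0.0927 (AQI 101–150). (150−101)·(0.0688−0.0661)/(0.0927−0.0661) + 101 = 49·0.0027/0.0266 + 101 ≈ 105.97 → 106.
Sub-indices: SO₂→130, PM10→5, CO→154, O₃→106. Overall AQI = max = 154; dominant pollutant is CO.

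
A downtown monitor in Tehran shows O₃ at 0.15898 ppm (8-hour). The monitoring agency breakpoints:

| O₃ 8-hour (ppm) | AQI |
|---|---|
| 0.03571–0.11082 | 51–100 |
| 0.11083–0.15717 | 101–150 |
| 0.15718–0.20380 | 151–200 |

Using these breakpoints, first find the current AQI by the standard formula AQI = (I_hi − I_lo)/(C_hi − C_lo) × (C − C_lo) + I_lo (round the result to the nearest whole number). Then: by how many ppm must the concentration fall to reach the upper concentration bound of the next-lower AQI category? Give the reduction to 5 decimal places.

0.00181

O₃: 0.15898 ∈ [0.15718, 0.20380] ↔ index [151, 200].
151 + (0.15898−0.15718)·(200−151)/(0.20380−0.15718) = 151 + 0.00180·49/0.04662 ≈ 152.89, so AQI = 153.
Current AQI 153 is in the Unhealthy range (151–200). The next-lower category tops out at AQI 150, whose upper concentration bound is 0.15717 ppm.
Reduction needed = 0.15898 − 0.15717 = 0.00181 ppm.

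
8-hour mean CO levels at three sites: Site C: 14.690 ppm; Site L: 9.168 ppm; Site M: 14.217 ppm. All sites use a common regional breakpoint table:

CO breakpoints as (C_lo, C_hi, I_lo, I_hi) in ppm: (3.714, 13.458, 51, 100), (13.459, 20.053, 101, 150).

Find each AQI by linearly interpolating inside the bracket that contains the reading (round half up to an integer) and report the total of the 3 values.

295

Site C 14.690: bracket 13.459–20.053 → index 101–150; slope 49/6.594, offset 1.231.
AQI = 101 + 49/6.594·1.231 ≈ 110.15 ⇒ 110.
Site L: 9.168 ∈ [3.714, 13.458] ↔ index [51, 100].
51 + (9.168−3.714)·(100−51)/(13.458−3.714) = 51 + 5.454·49/9.744 ≈ 78.43, so AQI = 78.
Site M: 14.217 lies in 13.459–20.053, so I_lo=101, I_hi=150, C_lo=13.459, C_hi=20.053.
(150−101)/(20.053−13.459) × (14.217−13.459) + 101 = 49/6.594 × 0.758 + 101 ≈ 106.63 → 107.
AQIs: Site C=110, Site L=78, Site M=107. Sum = 110 + 78 + 107 = 295.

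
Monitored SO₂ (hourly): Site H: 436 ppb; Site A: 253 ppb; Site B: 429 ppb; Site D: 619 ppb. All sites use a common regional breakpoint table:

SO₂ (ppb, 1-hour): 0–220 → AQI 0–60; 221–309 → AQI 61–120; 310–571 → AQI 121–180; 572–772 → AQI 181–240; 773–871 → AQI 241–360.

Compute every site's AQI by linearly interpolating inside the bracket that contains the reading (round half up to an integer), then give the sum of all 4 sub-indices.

574

Site H: 436 lies in 310–571, so I_lo=121, I_hi=180, C_lo=310, C_hi=571.
(180−121)/(571−310) × (436−310) + 121 = 59/261 × 126 + 121 ≈ 149.48 → 149.
Site A: 253 lies in 221–309, so I_lo=61, I_hi=120, C_lo=221, C_hi=309.
(120−61)/(309−221) × (253−221) + 61 = 59/88 × 32 + 61 ≈ 82.45 → 82.
Site B: 429 ∈ [310, 571] ↔ index [121, 180].
121 + (429−310)·(180−121)/(571−310) = 121 + 119·59/261 ≈ 147.90, so AQI = 148.
Site D: 619 lies in 572–772, so I_lo=181, I_hi=240, C_lo=572, C_hi=772.
(240−181)/(772−572) × (619−572) + 181 = 59/200 × 47 + 181 ≈ 194.87 → 195.
AQIs: Site H=149, Site A=82, Site B=148, Site D=195. Sum = 149 + 82 + 148 + 195 = 574.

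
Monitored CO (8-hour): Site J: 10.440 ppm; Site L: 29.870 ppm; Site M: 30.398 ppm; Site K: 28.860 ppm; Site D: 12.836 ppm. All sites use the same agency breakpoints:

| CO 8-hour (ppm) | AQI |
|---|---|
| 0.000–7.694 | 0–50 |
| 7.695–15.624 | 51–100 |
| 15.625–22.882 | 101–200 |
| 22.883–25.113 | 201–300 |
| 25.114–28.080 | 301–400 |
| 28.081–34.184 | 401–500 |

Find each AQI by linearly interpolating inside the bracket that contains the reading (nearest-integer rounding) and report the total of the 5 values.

1434

Site J: 10.440 ∈ [7.695, 15.624] ↔ index [51, 100].
51 + (10.440−7.695)·(100−51)/(15.624−7.695) = 51 + 2.745·49/7.929 ≈ 67.96, so AQI = 68.
Site L: 29.870 lies in 28.081–34.184, so I_lo=401, I_hi=500, C_lo=28.081, C_hi=34.184.
(500−401)/(34.184−28.081) × (29.870−28.081) + 401 = 99/6.103 × 1.789 + 401 ≈ 430.02 → 430.
Site M: 30.398 lies in 28.081–34.184, so I_lo=401, I_hi=500, C_lo=28.081, C_hi=34.184.
(500−401)/(34.184−28.081) × (30.398−28.081) + 401 = 99/6.103 × 2.317 + 401 ≈ 438.59 → 439.
Site K: 28.860 lies in 28.081–34.184, so I_lo=401, I_hi=500, C_lo=28.081, C_hi=34.184.
(500−401)/(34.184−28.081) × (28.860−28.081) + 401 = 99/6.103 × 0.779 + 401 ≈ 413.64 → 414.
Site D: 12.836 ∈ [7.695, 15.624] ↔ index [51, 100].
51 + (12.836−7.695)·(100−51)/(15.624−7.695) = 51 + 5.141·49/7.929 ≈ 82.77, so AQI = 83.
AQIs: Site J=68, Site L=430, Site M=439, Site K=414, Site D=83. Sum = 68 + 430 + 439 + 414 + 83 = 1434.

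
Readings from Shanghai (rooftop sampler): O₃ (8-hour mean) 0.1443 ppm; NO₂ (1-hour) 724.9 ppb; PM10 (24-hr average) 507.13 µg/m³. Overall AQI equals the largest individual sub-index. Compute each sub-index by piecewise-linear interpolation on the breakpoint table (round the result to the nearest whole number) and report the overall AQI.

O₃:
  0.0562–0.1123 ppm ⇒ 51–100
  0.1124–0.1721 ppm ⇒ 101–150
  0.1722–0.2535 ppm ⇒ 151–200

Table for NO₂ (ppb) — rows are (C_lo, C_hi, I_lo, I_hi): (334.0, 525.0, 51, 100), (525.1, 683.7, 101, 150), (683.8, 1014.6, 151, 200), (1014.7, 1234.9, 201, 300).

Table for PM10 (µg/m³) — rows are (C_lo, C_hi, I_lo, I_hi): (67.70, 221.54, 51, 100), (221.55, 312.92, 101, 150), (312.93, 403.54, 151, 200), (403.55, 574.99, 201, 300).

O₃ 0.1443: bracket 0.1124–0.1721 → index 101–150; slope 49/0.0597, offset 0.0319.
AQI = 101 + 49/0.0597·0.0319 ≈ 127.18 ⇒ 127.
NO₂: row 683.8–1014.6 (AQI 151–200). (200−151)·(724.9−683.8)/(1014.6−683.8) + 151 = 49·41.1/330.8 + 151 ≈ 157.09 → 157.
PM10: 507.13 lies in 403.55–574.99, so I_lo=201, I_hi=300, C_lo=403.55, C_hi=574.99.
(300−201)/(574.99−403.55) × (507.13−403.55) + 201 = 99/171.44 × 103.58 + 201 ≈ 260.81 → 261.
Sub-indices: O₃→127, NO₂→157, PM10→261. Overall AQI = max = 261; dominant pollutant is PM10.

261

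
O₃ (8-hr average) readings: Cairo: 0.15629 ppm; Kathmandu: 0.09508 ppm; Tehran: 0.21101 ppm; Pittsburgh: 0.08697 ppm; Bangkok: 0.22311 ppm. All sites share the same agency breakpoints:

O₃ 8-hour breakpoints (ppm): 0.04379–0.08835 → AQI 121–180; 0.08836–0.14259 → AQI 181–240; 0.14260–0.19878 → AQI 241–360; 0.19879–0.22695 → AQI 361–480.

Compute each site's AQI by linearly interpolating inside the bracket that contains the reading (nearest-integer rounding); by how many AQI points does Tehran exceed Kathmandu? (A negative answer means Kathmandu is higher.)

Cairo 0.15629: bracket 0.14260–0.19878 → index 241–360; slope 119/0.05618, offset 0.01369.
AQI = 241 + 119/0.05618·0.01369 ≈ 270.00 ⇒ 270.
Kathmandu: row 0.08836–0.14259 (AQI 181–240). (240−181)·(0.09508−0.08836)/(0.14259−0.08836) + 181 = 59·0.00672/0.05423 + 181 ≈ 188.31 → 188.
Tehran: 0.21101 ∈ [0.19879, 0.22695] ↔ index [361, 480].
361 + (0.21101−0.19879)·(480−361)/(0.22695−0.19879) = 361 + 0.01222·119/0.02816 ≈ 412.64, so AQI = 413.
Pittsburgh: 0.08697 lies in 0.04379–0.08835, so I_lo=121, I_hi=180, C_lo=0.04379, C_hi=0.08835.
(180−121)/(0.08835−0.04379) × (0.08697−0.04379) + 121 = 59/0.04456 × 0.04318 + 121 ≈ 178.17 → 178.
Bangkok: row 0.19879–0.22695 (AQI 361–480). (480−361)·(0.22311−0.19879)/(0.22695−0.19879) + 361 = 119·0.02432/0.02816 + 361 ≈ 463.77 → 464.
AQIs: Cairo=270, Kathmandu=188, Tehran=413, Pittsburgh=178, Bangkok=464. Tehran (413) − Kathmandu (188) = 225.

225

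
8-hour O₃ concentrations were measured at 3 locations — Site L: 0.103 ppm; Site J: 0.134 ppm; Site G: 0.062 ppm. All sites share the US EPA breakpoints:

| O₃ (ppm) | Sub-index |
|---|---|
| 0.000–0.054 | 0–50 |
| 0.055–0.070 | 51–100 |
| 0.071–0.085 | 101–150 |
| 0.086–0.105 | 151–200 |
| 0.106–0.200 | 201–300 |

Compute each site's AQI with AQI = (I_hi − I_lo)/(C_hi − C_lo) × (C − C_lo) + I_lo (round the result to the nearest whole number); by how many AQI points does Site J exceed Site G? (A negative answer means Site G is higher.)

Site L: row 0.086–0.105 (AQI 151–200). (200−151)·(0.103−0.086)/(0.105−0.086) + 151 = 49·0.017/0.019 + 151 ≈ 194.84 → 195.
Site J 0.134: bracket 0.106–0.200 → index 201–300; slope 99/0.094, offset 0.028.
AQI = 201 + 99/0.094·0.028 ≈ 230.49 ⇒ 230.
Site G 0.062: bracket 0.055–0.070 → index 51–100; slope 49/0.015, offset 0.007.
AQI = 51 + 49/0.015·0.007 ≈ 73.87 ⇒ 74.
AQIs: Site L=195, Site J=230, Site G=74. Site J (230) − Site G (74) = 156.

156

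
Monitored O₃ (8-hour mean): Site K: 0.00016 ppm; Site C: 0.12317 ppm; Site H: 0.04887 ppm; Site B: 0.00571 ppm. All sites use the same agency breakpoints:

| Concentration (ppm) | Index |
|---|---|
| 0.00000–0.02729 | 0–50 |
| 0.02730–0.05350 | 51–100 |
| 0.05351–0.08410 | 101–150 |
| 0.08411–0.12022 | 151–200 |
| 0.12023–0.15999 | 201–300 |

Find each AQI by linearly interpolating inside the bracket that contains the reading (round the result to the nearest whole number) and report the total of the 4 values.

309

Site K: row 0.00000–0.02729 (AQI 0–50). (50−0)·(0.00016−0.00000)/(0.02729−0.00000) + 0 = 50·0.00016/0.02729 + 0 ≈ 0.29 → 0.
Site C 0.12317: bracket 0.12023–0.15999 → index 201–300; slope 99/0.03976, offset 0.00294.
AQI = 201 + 99/0.03976·0.00294 ≈ 208.32 ⇒ 208.
Site H 0.04887: bracket 0.02730–0.05350 → index 51–100; slope 49/0.02620, offset 0.02157.
AQI = 51 + 49/0.02620·0.02157 ≈ 91.34 ⇒ 91.
Site B 0.00571: bracket 0.00000–0.02729 → index 0–50; slope 50/0.02729, offset 0.00571.
AQI = 0 + 50/0.02729·0.00571 ≈ 10.46 ⇒ 10.
AQIs: Site K=0, Site C=208, Site H=91, Site B=10. Sum = 0 + 208 + 91 + 10 = 309.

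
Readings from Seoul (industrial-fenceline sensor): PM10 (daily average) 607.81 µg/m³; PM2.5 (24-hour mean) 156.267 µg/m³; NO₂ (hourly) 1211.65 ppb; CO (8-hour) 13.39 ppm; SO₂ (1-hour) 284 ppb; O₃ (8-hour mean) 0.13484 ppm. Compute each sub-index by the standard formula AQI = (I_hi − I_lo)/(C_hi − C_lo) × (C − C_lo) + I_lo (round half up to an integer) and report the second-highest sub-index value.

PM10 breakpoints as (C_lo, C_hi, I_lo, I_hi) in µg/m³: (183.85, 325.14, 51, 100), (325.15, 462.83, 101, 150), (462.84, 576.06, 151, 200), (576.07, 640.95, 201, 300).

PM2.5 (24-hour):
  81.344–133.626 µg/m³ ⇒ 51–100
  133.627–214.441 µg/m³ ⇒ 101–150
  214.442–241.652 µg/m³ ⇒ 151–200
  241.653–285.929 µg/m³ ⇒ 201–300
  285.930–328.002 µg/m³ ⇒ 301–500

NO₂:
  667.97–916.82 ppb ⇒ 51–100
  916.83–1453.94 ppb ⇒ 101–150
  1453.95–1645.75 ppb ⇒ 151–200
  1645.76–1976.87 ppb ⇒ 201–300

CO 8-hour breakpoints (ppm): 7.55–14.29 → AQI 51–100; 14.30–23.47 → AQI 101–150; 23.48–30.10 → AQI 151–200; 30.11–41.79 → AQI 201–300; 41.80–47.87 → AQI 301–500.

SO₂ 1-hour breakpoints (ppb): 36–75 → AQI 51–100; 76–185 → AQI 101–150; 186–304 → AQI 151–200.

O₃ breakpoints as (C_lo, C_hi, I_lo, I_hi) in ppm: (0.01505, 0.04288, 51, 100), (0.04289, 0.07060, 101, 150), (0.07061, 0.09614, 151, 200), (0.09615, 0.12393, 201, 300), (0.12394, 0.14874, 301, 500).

PM10 607.81: bracket 576.07–640.95 → index 201–300; slope 99/64.88, offset 31.74.
AQI = 201 + 99/64.88·31.74 ≈ 249.43 ⇒ 249.
PM2.5: 156.267 lies in 133.627–214.441, so I_lo=101, I_hi=150, C_lo=133.627, C_hi=214.441.
(150−101)/(214.441−133.627) × (156.267−133.627) + 101 = 49/80.814 × 22.640 + 101 ≈ 114.73 → 115.
NO₂ 1211.65: bracket 916.83–1453.94 → index 101–150; slope 49/537.11, offset 294.82.
AQI = 101 + 49/537.11·294.82 ≈ 127.90 ⇒ 128.
CO: 13.39 lies in 7.55–14.29, so I_lo=51, I_hi=100, C_lo=7.55, C_hi=14.29.
(100−51)/(14.29−7.55) × (13.39−7.55) + 51 = 49/6.74 × 5.84 + 51 ≈ 93.46 → 93.
SO₂ 284: bracket 186–304 → index 151–200; slope 49/118, offset 98.
AQI = 151 + 49/118·98 ≈ 191.69 ⇒ 192.
O₃: 0.13484 lies in 0.12394–0.14874, so I_lo=301, I_hi=500, C_lo=0.12394, C_hi=0.14874.
(500−301)/(0.14874−0.12394) × (0.13484−0.12394) + 301 = 199/0.02480 × 0.01090 + 301 ≈ 388.46 → 388.
Sub-indices: PM10→249, PM2.5→115, NO₂→128, CO→93, SO₂→192, O₃→388. Ranked high→low: 388, 249, 192, 128, 115, 93. Second-highest sub-index = 249.

249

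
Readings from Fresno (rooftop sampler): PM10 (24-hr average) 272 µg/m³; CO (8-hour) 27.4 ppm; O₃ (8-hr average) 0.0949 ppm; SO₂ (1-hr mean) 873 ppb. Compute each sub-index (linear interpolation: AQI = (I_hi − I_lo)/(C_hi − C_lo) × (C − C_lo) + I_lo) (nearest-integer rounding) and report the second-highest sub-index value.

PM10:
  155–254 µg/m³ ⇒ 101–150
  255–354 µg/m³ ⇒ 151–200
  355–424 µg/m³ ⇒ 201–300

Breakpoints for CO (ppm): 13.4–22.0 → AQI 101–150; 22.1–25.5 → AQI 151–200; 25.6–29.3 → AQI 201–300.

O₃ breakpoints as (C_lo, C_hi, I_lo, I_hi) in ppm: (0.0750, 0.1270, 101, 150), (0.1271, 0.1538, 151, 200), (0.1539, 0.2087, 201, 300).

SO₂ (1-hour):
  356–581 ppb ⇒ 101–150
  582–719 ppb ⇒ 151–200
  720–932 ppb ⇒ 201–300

249

PM10 272: bracket 255–354 → index 151–200; slope 49/99, offset 17.
AQI = 151 + 49/99·17 ≈ 159.41 ⇒ 159.
CO: 27.4 lies in 25.6–29.3, so I_lo=201, I_hi=300, C_lo=25.6, C_hi=29.3.
(300−201)/(29.3−25.6) × (27.4−25.6) + 201 = 99/3.7 × 1.8 + 201 ≈ 249.16 → 249.
O₃: 0.0949 ∈ [0.0750, 0.1270] ↔ index [101, 150].
101 + (0.0949−0.0750)·(150−101)/(0.1270−0.0750) = 101 + 0.0199·49/0.0520 ≈ 119.75, so AQI = 120.
SO₂: row 720–932 (AQI 201–300). (300−201)·(873−720)/(932−720) + 201 = 99·153/212 + 201 ≈ 272.45 → 272.
Sub-indices: PM10→159, CO→249, O₃→120, SO₂→272. Ranked high→low: 272, 249, 159, 120. Second-highest sub-index = 249.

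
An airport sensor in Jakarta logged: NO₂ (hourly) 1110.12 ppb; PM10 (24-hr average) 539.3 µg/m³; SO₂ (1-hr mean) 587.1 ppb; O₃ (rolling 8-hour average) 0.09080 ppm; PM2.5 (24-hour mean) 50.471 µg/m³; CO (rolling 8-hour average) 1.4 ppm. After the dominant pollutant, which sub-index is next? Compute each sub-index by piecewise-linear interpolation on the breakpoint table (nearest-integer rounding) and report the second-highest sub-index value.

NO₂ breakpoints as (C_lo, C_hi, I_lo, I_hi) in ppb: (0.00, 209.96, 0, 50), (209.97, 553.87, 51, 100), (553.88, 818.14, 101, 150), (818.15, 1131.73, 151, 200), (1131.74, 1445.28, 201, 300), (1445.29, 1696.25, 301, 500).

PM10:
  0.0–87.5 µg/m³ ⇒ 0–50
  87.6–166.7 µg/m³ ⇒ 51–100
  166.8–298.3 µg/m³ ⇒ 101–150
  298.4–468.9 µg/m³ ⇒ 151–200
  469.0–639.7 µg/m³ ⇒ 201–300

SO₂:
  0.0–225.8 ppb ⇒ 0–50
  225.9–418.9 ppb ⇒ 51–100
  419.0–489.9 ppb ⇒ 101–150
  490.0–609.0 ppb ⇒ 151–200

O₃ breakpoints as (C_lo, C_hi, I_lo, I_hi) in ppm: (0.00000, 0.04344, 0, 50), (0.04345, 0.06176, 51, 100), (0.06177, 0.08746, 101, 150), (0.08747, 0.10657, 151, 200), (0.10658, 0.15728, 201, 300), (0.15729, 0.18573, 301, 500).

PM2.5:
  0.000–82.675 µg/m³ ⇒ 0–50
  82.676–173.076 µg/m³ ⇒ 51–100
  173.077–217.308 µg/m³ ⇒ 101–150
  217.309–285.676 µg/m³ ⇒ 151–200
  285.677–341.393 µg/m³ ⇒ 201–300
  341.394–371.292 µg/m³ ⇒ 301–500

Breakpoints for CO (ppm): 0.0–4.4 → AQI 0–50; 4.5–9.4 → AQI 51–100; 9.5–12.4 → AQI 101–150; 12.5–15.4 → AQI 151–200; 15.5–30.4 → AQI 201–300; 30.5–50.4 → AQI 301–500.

197

NO₂: row 818.15–1131.73 (AQI 151–200). (200−151)·(1110.12−818.15)/(1131.73−818.15) + 151 = 49·291.97/313.58 + 151 ≈ 196.62 → 197.
PM10: 539.3 lies in 469.0–639.7, so I_lo=201, I_hi=300, C_lo=469.0, C_hi=639.7.
(300−201)/(639.7−469.0) × (539.3−469.0) + 201 = 99/170.7 × 70.3 + 201 ≈ 241.77 → 242.
SO₂: 587.1 ∈ [490.0, 609.0] ↔ index [151, 200].
151 + (587.1−490.0)·(200−151)/(609.0−490.0) = 151 + 97.1·49/119.0 ≈ 190.98, so AQI = 191.
O₃: 0.09080 ∈ [0.08747, 0.10657] ↔ index [151, 200].
151 + (0.09080−0.08747)·(200−151)/(0.10657−0.08747) = 151 + 0.00333·49/0.01910 ≈ 159.54, so AQI = 160.
PM2.5: 50.471 ∈ [0.000, 82.675] ↔ index [0, 50].
0 + (50.471−0.000)·(50−0)/(82.675−0.000) = 0 + 50.471·50/82.675 ≈ 30.52, so AQI = 31.
CO: 1.4 lies in 0.0–4.4, so I_lo=0, I_hi=50, C_lo=0.0, C_hi=4.4.
(50−0)/(4.4−0.0) × (1.4−0.0) + 0 = 50/4.4 × 1.4 + 0 ≈ 15.91 → 16.
Sub-indices: NO₂→197, PM10→242, SO₂→191, O₃→160, PM2.5→31, CO→16. Ranked high→low: 242, 197, 191, 160, 31, 16. Second-highest sub-index = 197.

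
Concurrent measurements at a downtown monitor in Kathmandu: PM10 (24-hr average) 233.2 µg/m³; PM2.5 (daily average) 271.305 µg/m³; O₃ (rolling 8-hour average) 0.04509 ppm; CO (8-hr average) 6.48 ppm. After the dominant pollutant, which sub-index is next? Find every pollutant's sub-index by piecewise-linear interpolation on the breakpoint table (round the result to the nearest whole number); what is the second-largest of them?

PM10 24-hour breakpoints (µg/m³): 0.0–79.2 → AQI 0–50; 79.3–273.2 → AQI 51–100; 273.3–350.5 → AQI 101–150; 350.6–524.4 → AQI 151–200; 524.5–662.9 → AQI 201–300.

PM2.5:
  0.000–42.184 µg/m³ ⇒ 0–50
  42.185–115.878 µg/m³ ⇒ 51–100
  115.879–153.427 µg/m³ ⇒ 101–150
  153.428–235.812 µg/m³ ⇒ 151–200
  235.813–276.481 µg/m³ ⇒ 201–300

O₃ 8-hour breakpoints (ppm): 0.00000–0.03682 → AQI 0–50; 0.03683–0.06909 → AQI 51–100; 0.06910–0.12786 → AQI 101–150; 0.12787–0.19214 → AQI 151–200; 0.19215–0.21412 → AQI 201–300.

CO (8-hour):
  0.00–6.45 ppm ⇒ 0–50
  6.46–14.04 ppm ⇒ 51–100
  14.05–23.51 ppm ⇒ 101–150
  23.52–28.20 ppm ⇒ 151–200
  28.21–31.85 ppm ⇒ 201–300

90

PM10: 233.2 lies in 79.3–273.2, so I_lo=51, I_hi=100, C_lo=79.3, C_hi=273.2.
(100−51)/(273.2−79.3) × (233.2−79.3) + 51 = 49/193.9 × 153.9 + 51 ≈ 89.89 → 90.
PM2.5: 271.305 ∈ [235.813, 276.481] ↔ index [201, 300].
201 + (271.305−235.813)·(300−201)/(276.481−235.813) = 201 + 35.492·99/40.668 ≈ 287.40, so AQI = 287.
O₃: 0.04509 lies in 0.03683–0.06909, so I_lo=51, I_hi=100, C_lo=0.03683, C_hi=0.06909.
(100−51)/(0.06909−0.03683) × (0.04509−0.03683) + 51 = 49/0.03226 × 0.00826 + 51 ≈ 63.55 → 64.
CO 6.48: bracket 6.46–14.04 → index 51–100; slope 49/7.58, offset 0.02.
AQI = 51 + 49/7.58·0.02 ≈ 51.13 ⇒ 51.
Sub-indices: PM10→90, PM2.5→287, O₃→64, CO→51. Ranked high→low: 287, 90, 64, 51. Second-highest sub-index = 90.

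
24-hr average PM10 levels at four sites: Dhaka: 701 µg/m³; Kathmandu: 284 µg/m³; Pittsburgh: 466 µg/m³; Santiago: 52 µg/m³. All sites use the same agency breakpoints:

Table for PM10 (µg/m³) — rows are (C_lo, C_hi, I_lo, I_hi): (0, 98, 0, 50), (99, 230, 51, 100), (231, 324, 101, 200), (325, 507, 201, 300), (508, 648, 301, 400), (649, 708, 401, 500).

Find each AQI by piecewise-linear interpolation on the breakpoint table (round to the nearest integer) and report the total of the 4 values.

Dhaka: 701 lies in 649–708, so I_lo=401, I_hi=500, C_lo=649, C_hi=708.
(500−401)/(708−649) × (701−649) + 401 = 99/59 × 52 + 401 ≈ 488.25 → 488.
Kathmandu: 284 lies in 231–324, so I_lo=101, I_hi=200, C_lo=231, C_hi=324.
(200−101)/(324−231) × (284−231) + 101 = 99/93 × 53 + 101 ≈ 157.42 → 157.
Pittsburgh: row 325–507 (AQI 201–300). (300−201)·(466−325)/(507−325) + 201 = 99·141/182 + 201 ≈ 277.70 → 278.
Santiago: row 0–98 (AQI 0–50). (50−0)·(52−0)/(98−0) + 0 = 50·52/98 + 0 ≈ 26.53 → 27.
AQIs: Dhaka=488, Kathmandu=157, Pittsburgh=278, Santiago=27. Sum = 488 + 157 + 278 + 27 = 950.

950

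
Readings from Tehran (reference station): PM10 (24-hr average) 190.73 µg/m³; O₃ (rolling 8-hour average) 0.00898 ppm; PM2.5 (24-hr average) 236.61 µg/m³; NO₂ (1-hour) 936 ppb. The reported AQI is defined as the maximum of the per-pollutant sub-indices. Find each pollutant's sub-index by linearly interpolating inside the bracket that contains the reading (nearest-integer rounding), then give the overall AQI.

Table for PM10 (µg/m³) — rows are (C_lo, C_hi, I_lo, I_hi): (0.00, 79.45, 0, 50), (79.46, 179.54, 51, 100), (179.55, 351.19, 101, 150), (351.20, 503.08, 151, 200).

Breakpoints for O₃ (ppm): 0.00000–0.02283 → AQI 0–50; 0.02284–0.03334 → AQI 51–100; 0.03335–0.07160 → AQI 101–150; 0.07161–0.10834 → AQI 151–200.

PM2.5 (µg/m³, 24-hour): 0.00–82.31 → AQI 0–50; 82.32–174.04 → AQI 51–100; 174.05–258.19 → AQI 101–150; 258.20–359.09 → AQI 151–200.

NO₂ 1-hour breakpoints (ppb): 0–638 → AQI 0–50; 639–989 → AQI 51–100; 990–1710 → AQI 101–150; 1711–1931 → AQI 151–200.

137

PM10: row 179.55–351.19 (AQI 101–150). (150−101)·(190.73−179.55)/(351.19−179.55) + 101 = 49·11.18/171.64 + 101 ≈ 104.19 → 104.
O₃: 0.00898 lies in 0.00000–0.02283, so I_lo=0, I_hi=50, C_lo=0.00000, C_hi=0.02283.
(50−0)/(0.02283−0.00000) × (0.00898−0.00000) + 0 = 50/0.02283 × 0.00898 + 0 ≈ 19.67 → 20.
PM2.5 236.61: bracket 174.05–258.19 → index 101–150; slope 49/84.14, offset 62.56.
AQI = 101 + 49/84.14·62.56 ≈ 137.43 ⇒ 137.
NO₂: 936 ∈ [639, 989] ↔ index [51, 100].
51 + (936−639)·(100−51)/(989−639) = 51 + 297·49/350 ≈ 92.58, so AQI = 93.
Sub-indices: PM10→104, O₃→20, PM2.5→137, NO₂→93. Overall AQI = max = 137; dominant pollutant is PM2.5.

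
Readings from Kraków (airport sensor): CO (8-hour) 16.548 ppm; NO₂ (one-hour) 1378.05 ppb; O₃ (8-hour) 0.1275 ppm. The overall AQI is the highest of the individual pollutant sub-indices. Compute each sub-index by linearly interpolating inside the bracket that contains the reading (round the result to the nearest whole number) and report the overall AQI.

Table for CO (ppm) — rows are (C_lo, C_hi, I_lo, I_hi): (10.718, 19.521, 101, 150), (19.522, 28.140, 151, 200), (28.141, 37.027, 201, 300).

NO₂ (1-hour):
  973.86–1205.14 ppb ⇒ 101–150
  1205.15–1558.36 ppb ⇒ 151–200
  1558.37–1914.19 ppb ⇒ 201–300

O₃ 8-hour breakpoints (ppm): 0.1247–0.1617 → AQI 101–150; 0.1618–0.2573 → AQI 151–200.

175

CO 16.548: bracket 10.718–19.521 → index 101–150; slope 49/8.803, offset 5.830.
AQI = 101 + 49/8.803·5.830 ≈ 133.45 ⇒ 133.
NO₂: 1378.05 lies in 1205.15–1558.36, so I_lo=151, I_hi=200, C_lo=1205.15, C_hi=1558.36.
(200−151)/(1558.36−1205.15) × (1378.05−1205.15) + 151 = 49/353.21 × 172.90 + 151 ≈ 174.99 → 175.
O₃: 0.1275 ∈ [0.1247, 0.1617] ↔ index [101, 150].
101 + (0.1275−0.1247)·(150−101)/(0.1617−0.1247) = 101 + 0.0028·49/0.0370 ≈ 104.71, so AQI = 105.
Sub-indices: CO→133, NO₂→175, O₃→105. Overall AQI = max = 175; dominant pollutant is NO₂.
AQI 175: Unhealthy.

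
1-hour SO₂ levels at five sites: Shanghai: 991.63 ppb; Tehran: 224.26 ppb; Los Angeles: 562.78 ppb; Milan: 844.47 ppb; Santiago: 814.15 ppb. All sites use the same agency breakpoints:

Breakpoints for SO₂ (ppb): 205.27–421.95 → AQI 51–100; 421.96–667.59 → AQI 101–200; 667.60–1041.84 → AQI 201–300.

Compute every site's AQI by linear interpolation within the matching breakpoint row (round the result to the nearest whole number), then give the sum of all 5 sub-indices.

988

Shanghai: 991.63 lies in 667.60–1041.84, so I_lo=201, I_hi=300, C_lo=667.60, C_hi=1041.84.
(300−201)/(1041.84−667.60) × (991.63−667.60) + 201 = 99/374.24 × 324.03 + 201 ≈ 286.72 → 287.
Tehran: 224.26 lies in 205.27–421.95, so I_lo=51, I_hi=100, C_lo=205.27, C_hi=421.95.
(100−51)/(421.95−205.27) × (224.26−205.27) + 51 = 49/216.68 × 18.99 + 51 ≈ 55.29 → 55.
Los Angeles 562.78: bracket 421.96–667.59 → index 101–200; slope 99/245.63, offset 140.82.
AQI = 101 + 99/245.63·140.82 ≈ 157.76 ⇒ 158.
Milan: row 667.60–1041.84 (AQI 201–300). (300−201)·(844.47−667.60)/(1041.84−667.60) + 201 = 99·176.87/374.24 + 201 ≈ 247.79 → 248.
Santiago 814.15: bracket 667.60–1041.84 → index 201–300; slope 99/374.24, offset 146.55.
AQI = 201 + 99/374.24·146.55 ≈ 239.77 ⇒ 240.
AQIs: Shanghai=287, Tehran=55, Los Angeles=158, Milan=248, Santiago=240. Sum = 287 + 55 + 158 + 248 + 240 = 988.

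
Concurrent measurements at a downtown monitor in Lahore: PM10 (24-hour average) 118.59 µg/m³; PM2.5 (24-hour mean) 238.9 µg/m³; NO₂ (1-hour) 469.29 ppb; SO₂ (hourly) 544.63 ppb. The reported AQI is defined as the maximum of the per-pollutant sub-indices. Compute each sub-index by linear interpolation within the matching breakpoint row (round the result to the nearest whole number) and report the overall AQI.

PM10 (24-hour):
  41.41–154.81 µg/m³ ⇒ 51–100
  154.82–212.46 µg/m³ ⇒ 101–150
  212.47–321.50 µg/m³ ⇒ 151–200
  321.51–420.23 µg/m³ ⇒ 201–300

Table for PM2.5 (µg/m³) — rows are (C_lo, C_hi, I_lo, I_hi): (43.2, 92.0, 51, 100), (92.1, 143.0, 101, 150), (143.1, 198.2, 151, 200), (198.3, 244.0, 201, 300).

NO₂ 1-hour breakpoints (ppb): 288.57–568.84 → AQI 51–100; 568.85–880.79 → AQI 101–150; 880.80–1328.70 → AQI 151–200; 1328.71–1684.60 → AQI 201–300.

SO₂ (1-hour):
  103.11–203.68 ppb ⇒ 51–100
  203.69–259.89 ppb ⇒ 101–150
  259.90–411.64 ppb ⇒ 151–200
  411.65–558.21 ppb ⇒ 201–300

291

PM10: 118.59 lies in 41.41–154.81, so I_lo=51, I_hi=100, C_lo=41.41, C_hi=154.81.
(100−51)/(154.81−41.41) × (118.59−41.41) + 51 = 49/113.40 × 77.18 + 51 ≈ 84.35 → 84.
PM2.5: row 198.3–244.0 (AQI 201–300). (300−201)·(238.9−198.3)/(244.0−198.3) + 201 = 99·40.6/45.7 + 201 ≈ 288.95 → 289.
NO₂: 469.29 ∈ [288.57, 568.84] ↔ index [51, 100].
51 + (469.29−288.57)·(100−51)/(568.84−288.57) = 51 + 180.72·49/280.27 ≈ 82.60, so AQI = 83.
SO₂: 544.63 ∈ [411.65, 558.21] ↔ index [201, 300].
201 + (544.63−411.65)·(300−201)/(558.21−411.65) = 201 + 132.98·99/146.56 ≈ 290.83, so AQI = 291.
Sub-indices: PM10→84, PM2.5→289, NO₂→83, SO₂→291. Overall AQI = max = 291; dominant pollutant is SO₂.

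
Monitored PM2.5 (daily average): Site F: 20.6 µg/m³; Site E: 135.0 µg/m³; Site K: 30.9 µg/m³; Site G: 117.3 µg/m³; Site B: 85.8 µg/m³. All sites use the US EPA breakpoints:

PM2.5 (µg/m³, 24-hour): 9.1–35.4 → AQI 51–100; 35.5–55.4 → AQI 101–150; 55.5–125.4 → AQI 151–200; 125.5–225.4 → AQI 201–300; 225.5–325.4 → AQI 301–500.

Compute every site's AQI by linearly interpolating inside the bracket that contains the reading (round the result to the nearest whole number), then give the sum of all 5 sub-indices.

Site F 20.6: bracket 9.1–35.4 → index 51–100; slope 49/26.3, offset 11.5.
AQI = 51 + 49/26.3·11.5 ≈ 72.43 ⇒ 72.
Site E: 135.0 ∈ [125.5, 225.4] ↔ index [201, 300].
201 + (135.0−125.5)·(300−201)/(225.4−125.5) = 201 + 9.5·99/99.9 ≈ 210.41, so AQI = 210.
Site K 30.9: bracket 9.1–35.4 → index 51–100; slope 49/26.3, offset 21.8.
AQI = 51 + 49/26.3·21.8 ≈ 91.62 ⇒ 92.
Site G 117.3: bracket 55.5–125.4 → index 151–200; slope 49/69.9, offset 61.8.
AQI = 151 + 49/69.9·61.8 ≈ 194.32 ⇒ 194.
Site B: 85.8 ∈ [55.5, 125.4] ↔ index [151, 200].
151 + (85.8−55.5)·(200−151)/(125.4−55.5) = 151 + 30.3·49/69.9 ≈ 172.24, so AQI = 172.
AQIs: Site F=72, Site E=210, Site K=92, Site G=194, Site B=172. Sum = 72 + 210 + 92 + 194 + 172 = 740.

740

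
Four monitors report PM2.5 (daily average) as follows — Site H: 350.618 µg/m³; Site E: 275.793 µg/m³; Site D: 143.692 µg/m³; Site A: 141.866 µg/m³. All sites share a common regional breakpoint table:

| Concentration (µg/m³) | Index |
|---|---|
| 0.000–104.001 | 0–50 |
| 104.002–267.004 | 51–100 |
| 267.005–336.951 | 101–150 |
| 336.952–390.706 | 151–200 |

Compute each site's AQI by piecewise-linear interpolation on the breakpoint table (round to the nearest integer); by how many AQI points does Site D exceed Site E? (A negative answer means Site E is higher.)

Site H: 350.618 ∈ [336.952, 390.706] ↔ index [151, 200].
151 + (350.618−336.952)·(200−151)/(390.706−336.952) = 151 + 13.666·49/53.754 ≈ 163.46, so AQI = 163.
Site E: 275.793 lies in 267.005–336.951, so I_lo=101, I_hi=150, C_lo=267.005, C_hi=336.951.
(150−101)/(336.951−267.005) × (275.793−267.005) + 101 = 49/69.946 × 8.788 + 101 ≈ 107.16 → 107.
Site D: row 104.002–267.004 (AQI 51–100). (100−51)·(143.692−104.002)/(267.004−104.002) + 51 = 49·39.690/163.002 + 51 ≈ 62.93 → 63.
Site A: 141.866 ∈ [104.002, 267.004] ↔ index [51, 100].
51 + (141.866−104.002)·(100−51)/(267.004−104.002) = 51 + 37.864·49/163.002 ≈ 62.38, so AQI = 62.
AQIs: Site H=163, Site E=107, Site D=63, Site A=62. Site D (63) − Site E (107) = -44.

-44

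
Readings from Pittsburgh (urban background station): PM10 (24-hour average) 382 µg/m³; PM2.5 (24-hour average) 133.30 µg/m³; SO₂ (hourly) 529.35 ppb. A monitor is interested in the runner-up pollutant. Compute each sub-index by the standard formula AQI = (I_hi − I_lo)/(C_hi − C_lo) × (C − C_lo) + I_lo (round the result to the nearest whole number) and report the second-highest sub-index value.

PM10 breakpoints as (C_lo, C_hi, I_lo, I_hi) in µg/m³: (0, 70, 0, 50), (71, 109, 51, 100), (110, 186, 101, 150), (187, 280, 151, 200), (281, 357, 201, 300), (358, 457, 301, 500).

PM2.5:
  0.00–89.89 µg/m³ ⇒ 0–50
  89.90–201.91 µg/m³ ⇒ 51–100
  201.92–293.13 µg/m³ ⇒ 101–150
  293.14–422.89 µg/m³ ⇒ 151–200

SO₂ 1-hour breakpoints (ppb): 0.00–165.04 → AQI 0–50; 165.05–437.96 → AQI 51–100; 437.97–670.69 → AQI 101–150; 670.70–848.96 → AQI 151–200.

120

PM10 382: bracket 358–457 → index 301–500; slope 199/99, offset 24.
AQI = 301 + 199/99·24 ≈ 349.24 ⇒ 349.
PM2.5: 133.30 ∈ [89.90, 201.91] ↔ index [51, 100].
51 + (133.30−89.90)·(100−51)/(201.91−89.90) = 51 + 43.40·49/112.01 ≈ 69.99, so AQI = 70.
SO₂: 529.35 ∈ [437.97, 670.69] ↔ index [101, 150].
101 + (529.35−437.97)·(150−101)/(670.69−437.97) = 101 + 91.38·49/232.72 ≈ 120.24, so AQI = 120.
Sub-indices: PM10→349, PM2.5→70, SO₂→120. Ranked high→low: 349, 120, 70. Second-highest sub-index = 120.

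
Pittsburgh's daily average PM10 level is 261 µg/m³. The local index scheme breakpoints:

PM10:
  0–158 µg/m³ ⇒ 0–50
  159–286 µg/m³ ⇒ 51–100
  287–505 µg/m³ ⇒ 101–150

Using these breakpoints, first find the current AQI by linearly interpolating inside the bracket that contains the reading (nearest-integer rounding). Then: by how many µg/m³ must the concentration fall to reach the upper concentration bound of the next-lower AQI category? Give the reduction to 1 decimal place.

PM10: 261 lies in 159–286, so I_lo=51, I_hi=100, C_lo=159, C_hi=286.
(100−51)/(286−159) × (261−159) + 51 = 49/127 × 102 + 51 ≈ 90.35 → 90.
Current AQI 90 is in the Moderate range (51–100). The next-lower category tops out at AQI 50, whose upper concentration bound is 158 µg/m³.
Reduction needed = 261 − 158 = 103.0 µg/m³.

103.0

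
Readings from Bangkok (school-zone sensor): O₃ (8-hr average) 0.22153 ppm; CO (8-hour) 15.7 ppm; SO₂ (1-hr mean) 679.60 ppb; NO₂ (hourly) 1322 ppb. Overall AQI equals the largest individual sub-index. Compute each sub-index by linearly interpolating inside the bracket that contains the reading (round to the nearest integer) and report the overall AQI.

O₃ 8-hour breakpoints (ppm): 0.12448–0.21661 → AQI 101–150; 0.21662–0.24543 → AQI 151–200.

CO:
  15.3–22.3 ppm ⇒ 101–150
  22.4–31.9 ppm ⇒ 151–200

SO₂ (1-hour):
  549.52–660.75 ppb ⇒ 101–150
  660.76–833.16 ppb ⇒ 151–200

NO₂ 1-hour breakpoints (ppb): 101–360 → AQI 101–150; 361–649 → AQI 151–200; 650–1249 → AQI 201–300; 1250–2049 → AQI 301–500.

O₃: 0.22153 lies in 0.21662–0.24543, so I_lo=151, I_hi=200, C_lo=0.21662, C_hi=0.24543.
(200−151)/(0.24543−0.21662) × (0.22153−0.21662) + 151 = 49/0.02881 × 0.00491 + 151 ≈ 159.35 → 159.
CO 15.7: bracket 15.3–22.3 → index 101–150; slope 49/7.0, offset 0.4.
AQI = 101 + 49/7.0·0.4 ≈ 103.80 ⇒ 104.
SO₂: 679.60 ∈ [660.76, 833.16] ↔ index [151, 200].
151 + (679.60−660.76)·(200−151)/(833.16−660.76) = 151 + 18.84·49/172.40 ≈ 156.35, so AQI = 156.
NO₂: row 1250–2049 (AQI 301–500). (500−301)·(1322−1250)/(2049−1250) + 301 = 199·72/799 + 301 ≈ 318.93 → 319.
Sub-indices: O₃→159, CO→104, SO₂→156, NO₂→319. Overall AQI = max = 319; dominant pollutant is NO₂.

319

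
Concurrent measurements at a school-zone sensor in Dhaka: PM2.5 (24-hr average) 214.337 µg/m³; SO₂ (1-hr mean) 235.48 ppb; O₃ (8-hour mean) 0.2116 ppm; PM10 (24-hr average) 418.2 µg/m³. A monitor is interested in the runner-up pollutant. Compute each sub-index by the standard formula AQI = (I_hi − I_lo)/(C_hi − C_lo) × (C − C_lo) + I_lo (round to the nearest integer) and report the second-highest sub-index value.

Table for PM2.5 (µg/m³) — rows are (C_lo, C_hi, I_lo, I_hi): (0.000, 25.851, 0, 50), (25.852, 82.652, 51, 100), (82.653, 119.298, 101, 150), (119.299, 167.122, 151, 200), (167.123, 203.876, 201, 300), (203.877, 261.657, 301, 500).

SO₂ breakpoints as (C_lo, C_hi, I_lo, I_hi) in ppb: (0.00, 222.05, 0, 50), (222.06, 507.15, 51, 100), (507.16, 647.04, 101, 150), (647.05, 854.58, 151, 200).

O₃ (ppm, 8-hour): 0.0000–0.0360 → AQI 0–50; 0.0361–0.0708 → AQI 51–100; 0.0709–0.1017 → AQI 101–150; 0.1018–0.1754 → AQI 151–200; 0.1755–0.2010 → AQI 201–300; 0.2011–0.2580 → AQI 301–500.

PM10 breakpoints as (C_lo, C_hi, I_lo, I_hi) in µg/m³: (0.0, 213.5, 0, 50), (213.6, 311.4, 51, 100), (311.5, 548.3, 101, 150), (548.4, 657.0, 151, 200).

337

PM2.5 214.337: bracket 203.877–261.657 → index 301–500; slope 199/57.780, offset 10.460.
AQI = 301 + 199/57.780·10.460 ≈ 337.03 ⇒ 337.
SO₂: 235.48 ∈ [222.06, 507.15] ↔ index [51, 100].
51 + (235.48−222.06)·(100−51)/(507.15−222.06) = 51 + 13.42·49/285.09 ≈ 53.31, so AQI = 53.
O₃: 0.2116 lies in 0.2011–0.2580, so I_lo=301, I_hi=500, C_lo=0.2011, C_hi=0.2580.
(500−301)/(0.2580−0.2011) × (0.2116−0.2011) + 301 = 199/0.0569 × 0.0105 + 301 ≈ 337.72 → 338.
PM10: 418.2 lies in 311.5–548.3, so I_lo=101, I_hi=150, C_lo=311.5, C_hi=548.3.
(150−101)/(548.3−311.5) × (418.2−311.5) + 101 = 49/236.8 × 106.7 + 101 ≈ 123.08 → 123.
Sub-indices: PM2.5→337, SO₂→53, O₃→338, PM10→123. Ranked high→low: 338, 337, 123, 53. Second-highest sub-index = 337.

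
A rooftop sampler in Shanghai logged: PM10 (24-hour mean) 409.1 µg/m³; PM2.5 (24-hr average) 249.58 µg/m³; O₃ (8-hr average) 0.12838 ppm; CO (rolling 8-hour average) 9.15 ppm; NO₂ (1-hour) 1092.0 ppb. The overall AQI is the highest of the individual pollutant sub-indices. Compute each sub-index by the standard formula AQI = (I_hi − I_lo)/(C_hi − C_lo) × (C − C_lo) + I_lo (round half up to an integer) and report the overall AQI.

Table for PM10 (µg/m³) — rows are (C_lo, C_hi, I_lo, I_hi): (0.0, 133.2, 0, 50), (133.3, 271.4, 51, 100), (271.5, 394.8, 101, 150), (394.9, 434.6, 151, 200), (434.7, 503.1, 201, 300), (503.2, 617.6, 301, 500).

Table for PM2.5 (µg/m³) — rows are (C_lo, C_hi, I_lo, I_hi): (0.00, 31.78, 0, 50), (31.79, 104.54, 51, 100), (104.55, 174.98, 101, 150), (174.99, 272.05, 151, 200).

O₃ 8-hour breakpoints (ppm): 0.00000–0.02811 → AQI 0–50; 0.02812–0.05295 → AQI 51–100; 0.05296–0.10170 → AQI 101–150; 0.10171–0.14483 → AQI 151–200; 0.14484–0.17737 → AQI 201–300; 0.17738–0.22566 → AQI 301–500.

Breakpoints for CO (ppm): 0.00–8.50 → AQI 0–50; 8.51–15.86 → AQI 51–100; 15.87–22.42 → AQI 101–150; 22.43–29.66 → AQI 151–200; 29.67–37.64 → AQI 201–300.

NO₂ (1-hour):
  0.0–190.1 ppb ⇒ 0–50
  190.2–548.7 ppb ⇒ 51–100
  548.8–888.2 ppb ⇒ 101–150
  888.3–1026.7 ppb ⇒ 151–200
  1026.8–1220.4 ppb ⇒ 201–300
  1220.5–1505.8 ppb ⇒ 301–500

234

PM10: row 394.9–434.6 (AQI 151–200). (200−151)·(409.1−394.9)/(434.6−394.9) + 151 = 49·14.2/39.7 + 151 ≈ 168.53 → 169.
PM2.5 249.58: bracket 174.99–272.05 → index 151–200; slope 49/97.06, offset 74.59.
AQI = 151 + 49/97.06·74.59 ≈ 188.66 ⇒ 189.
O₃: 0.12838 lies in 0.10171–0.14483, so I_lo=151, I_hi=200, C_lo=0.10171, C_hi=0.14483.
(200−151)/(0.14483−0.10171) × (0.12838−0.10171) + 151 = 49/0.04312 × 0.02667 + 151 ≈ 181.31 → 181.
CO: 9.15 lies in 8.51–15.86, so I_lo=51, I_hi=100, C_lo=8.51, C_hi=15.86.
(100−51)/(15.86−8.51) × (9.15−8.51) + 51 = 49/7.35 × 0.64 + 51 ≈ 55.27 → 55.
NO₂ 1092.0: bracket 1026.8–1220.4 → index 201–300; slope 99/193.6, offset 65.2.
AQI = 201 + 99/193.6·65.2 ≈ 234.34 ⇒ 234.
Sub-indices: PM10→169, PM2.5→189, O₃→181, CO→55, NO₂→234. Overall AQI = max = 234; dominant pollutant is NO₂.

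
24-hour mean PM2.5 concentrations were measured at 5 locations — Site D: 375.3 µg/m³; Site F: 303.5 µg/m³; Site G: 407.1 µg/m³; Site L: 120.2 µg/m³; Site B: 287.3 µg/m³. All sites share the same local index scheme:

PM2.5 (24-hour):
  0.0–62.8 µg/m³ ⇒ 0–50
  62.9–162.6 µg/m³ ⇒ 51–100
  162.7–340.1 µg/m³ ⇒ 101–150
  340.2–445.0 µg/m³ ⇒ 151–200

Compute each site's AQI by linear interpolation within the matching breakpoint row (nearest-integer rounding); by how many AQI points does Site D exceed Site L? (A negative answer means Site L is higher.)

Site D 375.3: bracket 340.2–445.0 → index 151–200; slope 49/104.8, offset 35.1.
AQI = 151 + 49/104.8·35.1 ≈ 167.41 ⇒ 167.
Site F: 303.5 ∈ [162.7, 340.1] ↔ index [101, 150].
101 + (303.5−162.7)·(150−101)/(340.1−162.7) = 101 + 140.8·49/177.4 ≈ 139.89, so AQI = 140.
Site G: 407.1 ∈ [340.2, 445.0] ↔ index [151, 200].
151 + (407.1−340.2)·(200−151)/(445.0−340.2) = 151 + 66.9·49/104.8 ≈ 182.28, so AQI = 182.
Site L: 120.2 ∈ [62.9, 162.6] ↔ index [51, 100].
51 + (120.2−62.9)·(100−51)/(162.6−62.9) = 51 + 57.3·49/99.7 ≈ 79.16, so AQI = 79.
Site B: row 162.7–340.1 (AQI 101–150). (150−101)·(287.3−162.7)/(340.1−162.7) + 101 = 49·124.6/177.4 + 101 ≈ 135.42 → 135.
AQIs: Site D=167, Site F=140, Site G=182, Site L=79, Site B=135. Site D (167) − Site L (79) = 88.

88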